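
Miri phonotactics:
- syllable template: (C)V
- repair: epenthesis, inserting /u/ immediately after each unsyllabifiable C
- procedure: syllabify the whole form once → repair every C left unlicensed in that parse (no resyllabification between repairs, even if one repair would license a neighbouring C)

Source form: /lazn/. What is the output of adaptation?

lazunu

Under (C)V, the unsyllabifiable consonants are /z/, /n/ (no codas are permitted; onsets are limited to one consonant).
Epenthesis after each stranded consonant: /z/ → /zu/, /n/ → /nu/.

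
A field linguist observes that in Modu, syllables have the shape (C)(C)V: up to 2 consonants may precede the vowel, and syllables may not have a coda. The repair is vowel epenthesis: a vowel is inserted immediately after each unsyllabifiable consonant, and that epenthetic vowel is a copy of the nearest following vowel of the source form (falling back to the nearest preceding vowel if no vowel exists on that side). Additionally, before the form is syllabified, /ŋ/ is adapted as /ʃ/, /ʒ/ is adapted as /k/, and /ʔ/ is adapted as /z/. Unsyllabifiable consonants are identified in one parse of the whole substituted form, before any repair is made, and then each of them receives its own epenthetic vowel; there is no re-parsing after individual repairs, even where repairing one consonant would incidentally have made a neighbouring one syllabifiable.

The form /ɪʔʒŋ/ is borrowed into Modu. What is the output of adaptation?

ɪzɪkɪʃɪ

Substitution: /ʔ/ → /z/, /ʒ/ → /k/, /ŋ/ → /ʃ/, giving /ɪzkʃ/.
Under (C)(C)V, the unsyllabifiable consonants are /z/, /k/, /ʃ/ (no codas are permitted; onsets may contain at most 2 consonants).
Epenthesis after each stranded consonant: /z/ → /zɪ/, /k/ → /kɪ/, /ʃ/ → /ʃɪ/.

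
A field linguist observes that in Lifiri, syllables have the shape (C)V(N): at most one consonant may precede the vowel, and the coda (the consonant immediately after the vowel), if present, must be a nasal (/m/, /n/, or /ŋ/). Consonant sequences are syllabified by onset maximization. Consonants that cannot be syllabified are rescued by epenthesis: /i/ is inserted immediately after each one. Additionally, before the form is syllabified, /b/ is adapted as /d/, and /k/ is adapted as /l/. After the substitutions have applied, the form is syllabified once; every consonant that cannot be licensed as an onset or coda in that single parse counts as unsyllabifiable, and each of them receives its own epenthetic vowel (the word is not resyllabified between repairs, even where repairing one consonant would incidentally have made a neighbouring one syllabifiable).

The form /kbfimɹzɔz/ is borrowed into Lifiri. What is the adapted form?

lidifimɹizɔzi

Substitution: /k/ → /l/, /b/ → /d/, giving /ldfimɹzɔz/.
Syllabifying with onset maximization leaves /l/, /d/, /ɹ/, /z/ stranded (only a nasal (/m/, /n/, or /ŋ/) is licensed in coda position; onsets are limited to one consonant).
Epenthesis after each stranded consonant: /l/ → /li/, /d/ → /di/, /ɹ/ → /ɹi/, /z/ → /zi/.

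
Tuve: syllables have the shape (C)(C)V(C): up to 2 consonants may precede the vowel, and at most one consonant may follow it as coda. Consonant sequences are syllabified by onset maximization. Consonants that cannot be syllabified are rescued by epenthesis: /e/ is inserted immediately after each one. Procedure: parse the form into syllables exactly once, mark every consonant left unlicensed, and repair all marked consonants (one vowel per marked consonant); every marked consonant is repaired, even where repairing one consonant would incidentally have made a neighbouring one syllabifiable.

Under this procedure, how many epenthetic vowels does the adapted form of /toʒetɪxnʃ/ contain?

2

The unsyllabifiable consonants are /n/, /ʃ/; each receives one epenthetic vowel.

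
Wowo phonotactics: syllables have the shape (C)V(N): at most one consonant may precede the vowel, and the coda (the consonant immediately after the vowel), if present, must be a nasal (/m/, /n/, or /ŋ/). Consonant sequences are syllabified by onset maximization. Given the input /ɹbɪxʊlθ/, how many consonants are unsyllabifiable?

3

Syllabifying with onset maximization leaves /ɹ/, /l/, /θ/ stranded (only a nasal (/m/, /n/, or /ŋ/) is licensed in coda position; onsets are limited to one consonant).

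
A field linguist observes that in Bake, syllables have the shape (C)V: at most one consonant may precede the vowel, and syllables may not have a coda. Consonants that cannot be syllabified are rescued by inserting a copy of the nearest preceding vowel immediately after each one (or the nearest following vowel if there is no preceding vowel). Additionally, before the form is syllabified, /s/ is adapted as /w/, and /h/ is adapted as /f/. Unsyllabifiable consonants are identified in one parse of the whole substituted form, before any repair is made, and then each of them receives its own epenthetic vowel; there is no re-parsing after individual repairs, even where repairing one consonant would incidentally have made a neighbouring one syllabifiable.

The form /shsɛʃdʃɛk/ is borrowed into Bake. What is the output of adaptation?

wɛfɛwɛʃɛdɛʃɛkɛ

Substitution: /s/ → /w/, /h/ → /f/, giving /wfwɛʃdʃɛk/.
Syllabifying with onset maximization leaves /w/, /f/, /ʃ/, /d/, /k/ stranded (no codas are permitted; onsets are limited to one consonant).
Epenthesis after each stranded consonant: /w/ → /wɛ/, /f/ → /fɛ/, /ʃ/ → /ʃɛ/, /d/ → /dɛ/, /k/ → /kɛ/.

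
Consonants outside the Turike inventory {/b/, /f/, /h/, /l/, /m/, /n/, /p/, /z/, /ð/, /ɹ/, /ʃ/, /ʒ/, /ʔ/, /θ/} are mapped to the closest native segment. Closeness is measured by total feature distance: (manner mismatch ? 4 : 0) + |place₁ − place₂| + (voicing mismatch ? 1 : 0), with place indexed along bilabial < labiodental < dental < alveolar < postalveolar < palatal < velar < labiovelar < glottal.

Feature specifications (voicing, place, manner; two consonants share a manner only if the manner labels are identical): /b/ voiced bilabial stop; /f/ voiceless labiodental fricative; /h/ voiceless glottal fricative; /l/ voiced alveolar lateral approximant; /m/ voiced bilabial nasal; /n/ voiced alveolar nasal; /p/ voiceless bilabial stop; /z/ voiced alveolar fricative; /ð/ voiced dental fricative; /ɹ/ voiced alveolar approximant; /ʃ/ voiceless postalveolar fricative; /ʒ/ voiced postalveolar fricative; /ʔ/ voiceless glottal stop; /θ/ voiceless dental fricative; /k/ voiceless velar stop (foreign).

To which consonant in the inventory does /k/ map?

ʔ

/ʔ/ is closest: same manner (stop), place distance 2 (velar→glottal), same voicing; total 2. Next closest is /h/ at distance 6.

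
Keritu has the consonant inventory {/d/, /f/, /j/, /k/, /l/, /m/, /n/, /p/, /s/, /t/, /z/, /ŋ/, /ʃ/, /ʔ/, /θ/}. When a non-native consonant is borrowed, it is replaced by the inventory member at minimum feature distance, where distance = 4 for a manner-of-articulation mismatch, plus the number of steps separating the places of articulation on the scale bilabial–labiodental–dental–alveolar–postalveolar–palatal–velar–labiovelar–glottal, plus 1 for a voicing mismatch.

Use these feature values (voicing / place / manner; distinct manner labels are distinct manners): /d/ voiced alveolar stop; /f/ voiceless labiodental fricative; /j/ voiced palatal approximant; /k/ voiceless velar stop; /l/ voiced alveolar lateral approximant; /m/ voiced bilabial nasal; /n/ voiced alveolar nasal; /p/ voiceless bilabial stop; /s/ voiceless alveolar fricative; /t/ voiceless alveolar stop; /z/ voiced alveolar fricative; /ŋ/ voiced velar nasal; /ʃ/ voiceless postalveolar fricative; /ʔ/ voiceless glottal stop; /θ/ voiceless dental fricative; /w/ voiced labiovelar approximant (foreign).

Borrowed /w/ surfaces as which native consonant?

/j/ is closest: same manner (approximant), place distance 2 (labiovelar→palatal), same voicing; total 2. Next closest is /ŋ/ at distance 5.

j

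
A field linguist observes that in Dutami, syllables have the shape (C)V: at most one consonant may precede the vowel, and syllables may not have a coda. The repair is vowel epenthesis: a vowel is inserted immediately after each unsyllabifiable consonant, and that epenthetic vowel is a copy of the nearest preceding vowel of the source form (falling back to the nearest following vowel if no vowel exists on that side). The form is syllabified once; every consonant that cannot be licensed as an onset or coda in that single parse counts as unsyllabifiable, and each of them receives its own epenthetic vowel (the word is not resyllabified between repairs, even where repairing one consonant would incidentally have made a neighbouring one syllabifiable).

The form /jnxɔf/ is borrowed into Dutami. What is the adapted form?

Syllabifying with onset maximization leaves /j/, /n/, /f/ stranded (no codas are permitted; onsets are limited to one consonant).
Epenthesis after each stranded consonant: /j/ → /jɔ/, /n/ → /nɔ/, /f/ → /fɔ/.

jɔnɔxɔfɔ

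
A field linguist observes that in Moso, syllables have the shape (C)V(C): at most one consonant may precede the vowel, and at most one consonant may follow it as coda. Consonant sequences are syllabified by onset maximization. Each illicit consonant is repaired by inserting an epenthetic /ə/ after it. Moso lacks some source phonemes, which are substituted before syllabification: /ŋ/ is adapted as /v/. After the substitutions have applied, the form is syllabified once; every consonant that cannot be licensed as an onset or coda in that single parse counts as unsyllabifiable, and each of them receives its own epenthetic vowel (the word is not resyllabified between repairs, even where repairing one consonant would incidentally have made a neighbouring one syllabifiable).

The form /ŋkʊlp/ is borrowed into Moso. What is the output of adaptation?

Substitution: /ŋ/ → /v/, giving /vkʊlp/.
Under (C)V(C), the unsyllabifiable consonants are /v/, /p/ (at most one coda consonant is licensed; onsets are limited to one consonant).
Each unlicensed consonant becomes the onset of a new syllable: /v/ → /və/, /p/ → /pə/.

vəkʊlpə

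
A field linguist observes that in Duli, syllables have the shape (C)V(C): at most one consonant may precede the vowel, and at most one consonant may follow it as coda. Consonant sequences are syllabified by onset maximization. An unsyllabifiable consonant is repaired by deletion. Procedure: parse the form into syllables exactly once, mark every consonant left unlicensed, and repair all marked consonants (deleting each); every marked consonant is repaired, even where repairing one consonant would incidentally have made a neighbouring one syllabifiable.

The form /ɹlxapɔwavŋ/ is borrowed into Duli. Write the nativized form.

xapɔwav

Syllabifying with onset maximization leaves /ɹ/, /l/, /ŋ/ stranded (at most one coda consonant is licensed; onsets are limited to one consonant).
Each unlicensed consonant is deleted: /ɹ/, /l/, /ŋ/.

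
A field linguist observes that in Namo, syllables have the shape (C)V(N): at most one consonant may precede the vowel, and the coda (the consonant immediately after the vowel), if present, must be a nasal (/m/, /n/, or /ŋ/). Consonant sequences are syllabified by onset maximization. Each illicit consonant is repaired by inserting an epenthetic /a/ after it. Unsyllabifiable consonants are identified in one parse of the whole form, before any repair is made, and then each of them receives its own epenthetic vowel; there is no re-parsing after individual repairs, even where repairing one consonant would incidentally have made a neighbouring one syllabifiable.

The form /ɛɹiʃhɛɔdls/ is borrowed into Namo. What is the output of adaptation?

ɛɹiʃahɛɔdalasa

Under (C)V(N), the unsyllabifiable consonants are /ʃ/, /d/, /l/, /s/ (only a nasal (/m/, /n/, or /ŋ/) is licensed in coda position; onsets are limited to one consonant).
Each unlicensed consonant becomes the onset of a new syllable: /ʃ/ → /ʃa/, /d/ → /da/, /l/ → /la/, /s/ → /sa/.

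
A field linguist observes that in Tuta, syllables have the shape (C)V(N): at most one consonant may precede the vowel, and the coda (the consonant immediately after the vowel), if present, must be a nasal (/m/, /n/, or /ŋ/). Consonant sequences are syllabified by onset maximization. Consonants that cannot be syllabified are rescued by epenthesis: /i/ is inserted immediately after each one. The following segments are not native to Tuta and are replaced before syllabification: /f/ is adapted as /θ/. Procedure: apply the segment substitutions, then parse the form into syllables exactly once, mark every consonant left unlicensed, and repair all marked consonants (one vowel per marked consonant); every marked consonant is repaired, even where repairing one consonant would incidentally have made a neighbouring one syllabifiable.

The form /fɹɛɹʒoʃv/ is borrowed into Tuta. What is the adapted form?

θiɹɛɹiʒoʃivi

Substitution: /f/ → /θ/, giving /θɹɛɹʒoʃv/.
The consonants /θ/, /ɹ/, /ʃ/, /v/ cannot be parsed into a legal (C)V(N) syllable (only a nasal (/m/, /n/, or /ŋ/) is licensed in coda position; onsets are limited to one consonant).
Inserting the epenthetic vowel yields /θ/ → /θi/, /ɹ/ → /ɹi/, /ʃ/ → /ʃi/, /v/ → /vi/.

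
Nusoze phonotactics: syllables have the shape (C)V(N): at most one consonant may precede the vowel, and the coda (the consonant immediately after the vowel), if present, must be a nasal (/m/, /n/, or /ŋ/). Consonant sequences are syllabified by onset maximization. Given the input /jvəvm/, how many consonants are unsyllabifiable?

Syllabifying with onset maximization leaves /j/, /v/, /m/ stranded (only a nasal (/m/, /n/, or /ŋ/) is licensed in coda position; onsets are limited to one consonant).

3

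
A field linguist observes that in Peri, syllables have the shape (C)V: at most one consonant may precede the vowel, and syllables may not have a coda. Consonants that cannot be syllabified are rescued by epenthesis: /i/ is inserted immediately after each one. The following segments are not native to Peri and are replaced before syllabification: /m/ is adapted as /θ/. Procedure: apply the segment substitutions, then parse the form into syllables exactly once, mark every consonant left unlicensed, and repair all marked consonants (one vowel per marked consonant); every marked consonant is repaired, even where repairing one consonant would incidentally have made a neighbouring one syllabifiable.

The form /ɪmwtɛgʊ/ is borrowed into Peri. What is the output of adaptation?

ɪθiwitɛgʊ

Substitution: /m/ → /θ/, giving /ɪθwtɛgʊ/.
Under (C)V, the unsyllabifiable consonants are /θ/, /w/ (no codas are permitted; onsets are limited to one consonant).
Inserting the epenthetic vowel yields /θ/ → /θi/, /w/ → /wi/.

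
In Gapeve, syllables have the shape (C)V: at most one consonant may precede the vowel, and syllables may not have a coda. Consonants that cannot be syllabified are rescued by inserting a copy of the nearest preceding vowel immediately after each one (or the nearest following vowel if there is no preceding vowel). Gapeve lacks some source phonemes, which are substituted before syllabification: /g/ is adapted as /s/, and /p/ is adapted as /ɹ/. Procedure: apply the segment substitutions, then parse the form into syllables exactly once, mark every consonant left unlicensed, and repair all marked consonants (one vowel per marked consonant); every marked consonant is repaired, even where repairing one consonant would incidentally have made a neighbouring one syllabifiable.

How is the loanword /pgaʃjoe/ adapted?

ɹasaʃajoe

Substitution: /p/ → /ɹ/, /g/ → /s/, giving /ɹsaʃjoe/.
Under (C)V, the unsyllabifiable consonants are /ɹ/, /ʃ/ (no codas are permitted; onsets are limited to one consonant).
Inserting the epenthetic vowel yields /ɹ/ → /ɹa/, /ʃ/ → /ʃa/.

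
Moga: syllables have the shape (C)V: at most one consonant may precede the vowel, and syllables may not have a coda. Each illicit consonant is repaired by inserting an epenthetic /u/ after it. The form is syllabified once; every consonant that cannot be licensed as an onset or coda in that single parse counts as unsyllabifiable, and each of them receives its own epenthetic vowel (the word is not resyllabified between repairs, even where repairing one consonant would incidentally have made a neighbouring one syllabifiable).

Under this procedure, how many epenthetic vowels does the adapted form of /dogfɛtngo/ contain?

3

The unsyllabifiable consonants are /g/, /t/, /n/; each receives one epenthetic vowel.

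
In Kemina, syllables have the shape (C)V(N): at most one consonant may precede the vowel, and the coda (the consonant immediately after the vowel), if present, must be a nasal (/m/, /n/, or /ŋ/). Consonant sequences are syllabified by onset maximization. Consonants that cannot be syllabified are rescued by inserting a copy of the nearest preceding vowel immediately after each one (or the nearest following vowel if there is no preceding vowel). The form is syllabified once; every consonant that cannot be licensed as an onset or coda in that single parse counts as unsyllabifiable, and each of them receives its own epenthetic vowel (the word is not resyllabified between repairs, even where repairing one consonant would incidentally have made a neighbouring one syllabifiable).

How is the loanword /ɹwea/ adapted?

Syllabifying with onset maximization leaves /ɹ/ stranded (only a nasal (/m/, /n/, or /ŋ/) is licensed in coda position; onsets are limited to one consonant).
Inserting the epenthetic vowel yields /ɹ/ → /ɹe/.

ɹewea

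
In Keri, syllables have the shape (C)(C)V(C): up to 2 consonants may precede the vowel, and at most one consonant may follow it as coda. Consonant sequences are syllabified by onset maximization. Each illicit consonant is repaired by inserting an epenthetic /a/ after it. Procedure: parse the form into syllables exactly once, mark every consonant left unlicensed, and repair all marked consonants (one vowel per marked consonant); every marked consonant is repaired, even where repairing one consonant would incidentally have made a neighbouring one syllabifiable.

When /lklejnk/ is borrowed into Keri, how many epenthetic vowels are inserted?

The unsyllabifiable consonants are /l/, /n/, /k/; each receives one epenthetic vowel.

3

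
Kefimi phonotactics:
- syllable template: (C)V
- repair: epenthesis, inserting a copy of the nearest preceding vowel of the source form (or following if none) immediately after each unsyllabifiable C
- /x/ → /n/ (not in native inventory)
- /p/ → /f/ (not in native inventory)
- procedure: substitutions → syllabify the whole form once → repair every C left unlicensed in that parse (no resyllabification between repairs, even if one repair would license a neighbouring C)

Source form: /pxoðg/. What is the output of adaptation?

fonoðogo

Substitution: /p/ → /f/, /x/ → /n/, giving /fnoðg/.
Under (C)V, the unsyllabifiable consonants are /f/, /ð/, /g/ (no codas are permitted; onsets are limited to one consonant).
Each unlicensed consonant becomes the onset of a new syllable: /f/ → /fo/, /ð/ → /ðo/, /g/ → /go/.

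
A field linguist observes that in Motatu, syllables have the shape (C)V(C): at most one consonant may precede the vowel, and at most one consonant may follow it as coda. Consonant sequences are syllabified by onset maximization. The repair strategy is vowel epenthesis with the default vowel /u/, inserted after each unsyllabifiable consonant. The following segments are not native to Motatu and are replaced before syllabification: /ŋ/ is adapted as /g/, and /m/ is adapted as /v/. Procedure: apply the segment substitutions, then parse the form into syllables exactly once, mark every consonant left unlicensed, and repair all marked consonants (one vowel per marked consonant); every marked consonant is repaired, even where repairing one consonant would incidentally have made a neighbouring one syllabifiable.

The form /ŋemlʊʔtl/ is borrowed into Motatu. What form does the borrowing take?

gevlʊʔtulu

Substitution: /ŋ/ → /g/, /m/ → /v/, giving /gevlʊʔtl/.
Under (C)V(C), the unsyllabifiable consonants are /t/, /l/ (at most one coda consonant is licensed; onsets are limited to one consonant).
Epenthesis after each stranded consonant: /t/ → /tu/, /l/ → /lu/.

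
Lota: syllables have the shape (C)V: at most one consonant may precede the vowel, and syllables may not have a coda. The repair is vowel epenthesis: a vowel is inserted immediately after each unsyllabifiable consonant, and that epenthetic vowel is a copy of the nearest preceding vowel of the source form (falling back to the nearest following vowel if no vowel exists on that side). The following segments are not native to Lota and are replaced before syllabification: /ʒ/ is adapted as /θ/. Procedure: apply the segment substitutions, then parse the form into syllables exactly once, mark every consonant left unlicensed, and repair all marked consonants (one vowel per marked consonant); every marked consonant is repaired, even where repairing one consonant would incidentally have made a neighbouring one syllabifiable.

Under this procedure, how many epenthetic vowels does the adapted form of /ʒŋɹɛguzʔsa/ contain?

4

After substitution the input is /θŋɹɛguzʔsa/.
The unsyllabifiable consonants are /θ/, /ŋ/, /z/, /ʔ/; each receives one epenthetic vowel.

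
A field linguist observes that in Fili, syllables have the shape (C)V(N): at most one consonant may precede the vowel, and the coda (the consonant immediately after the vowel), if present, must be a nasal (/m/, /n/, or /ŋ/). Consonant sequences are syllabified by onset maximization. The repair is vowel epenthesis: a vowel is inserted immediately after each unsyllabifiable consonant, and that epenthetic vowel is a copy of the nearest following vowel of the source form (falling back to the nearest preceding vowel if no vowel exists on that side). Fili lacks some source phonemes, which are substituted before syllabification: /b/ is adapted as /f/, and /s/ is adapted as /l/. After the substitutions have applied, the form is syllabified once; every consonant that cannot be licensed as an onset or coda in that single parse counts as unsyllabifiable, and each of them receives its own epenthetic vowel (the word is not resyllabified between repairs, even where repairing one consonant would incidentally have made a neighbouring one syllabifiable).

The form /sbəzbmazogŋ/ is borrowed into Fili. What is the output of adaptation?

ləfəzafamazogoŋo

Substitution: /s/ → /l/, /b/ → /f/, giving /lfəzfmazogŋ/.
Syllabifying with onset maximization leaves /l/, /z/, /f/, /g/, /ŋ/ stranded (only a nasal (/m/, /n/, or /ŋ/) is licensed in coda position; onsets are limited to one consonant).
Inserting the epenthetic vowel yields /l/ → /lə/, /z/ → /za/, /f/ → /fa/, /g/ → /go/, /ŋ/ → /ŋo/.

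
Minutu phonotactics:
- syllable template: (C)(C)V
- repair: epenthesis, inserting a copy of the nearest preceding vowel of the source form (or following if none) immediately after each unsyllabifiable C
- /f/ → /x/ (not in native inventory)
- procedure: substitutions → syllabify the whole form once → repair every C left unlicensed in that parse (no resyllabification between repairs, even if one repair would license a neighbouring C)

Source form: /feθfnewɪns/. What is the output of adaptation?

xeθexnewɪnɪsɪ

Substitution: /f/ → /x/, giving /xeθxnewɪns/.
The consonants /θ/, /n/, /s/ cannot be parsed into a legal (C)(C)V syllable (no codas are permitted; onsets may contain at most 2 consonants).
Each unlicensed consonant becomes the onset of a new syllable: /θ/ → /θe/, /n/ → /nɪ/, /s/ → /sɪ/.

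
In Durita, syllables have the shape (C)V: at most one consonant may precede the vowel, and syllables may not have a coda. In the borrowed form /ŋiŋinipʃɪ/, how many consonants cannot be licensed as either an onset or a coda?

1

The consonants /p/ cannot be parsed into a legal (C)V syllable (no codas are permitted; onsets are limited to one consonant).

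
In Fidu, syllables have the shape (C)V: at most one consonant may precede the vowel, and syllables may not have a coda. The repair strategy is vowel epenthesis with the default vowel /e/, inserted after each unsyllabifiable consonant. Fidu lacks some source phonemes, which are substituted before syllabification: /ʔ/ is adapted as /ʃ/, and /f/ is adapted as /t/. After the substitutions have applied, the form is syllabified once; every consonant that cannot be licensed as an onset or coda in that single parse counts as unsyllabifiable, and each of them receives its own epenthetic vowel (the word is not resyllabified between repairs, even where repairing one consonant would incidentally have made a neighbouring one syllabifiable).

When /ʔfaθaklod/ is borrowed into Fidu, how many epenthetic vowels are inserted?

3

After substitution the input is /ʃtaθaklod/.
The unsyllabifiable consonants are /ʃ/, /k/, /d/; each receives one epenthetic vowel.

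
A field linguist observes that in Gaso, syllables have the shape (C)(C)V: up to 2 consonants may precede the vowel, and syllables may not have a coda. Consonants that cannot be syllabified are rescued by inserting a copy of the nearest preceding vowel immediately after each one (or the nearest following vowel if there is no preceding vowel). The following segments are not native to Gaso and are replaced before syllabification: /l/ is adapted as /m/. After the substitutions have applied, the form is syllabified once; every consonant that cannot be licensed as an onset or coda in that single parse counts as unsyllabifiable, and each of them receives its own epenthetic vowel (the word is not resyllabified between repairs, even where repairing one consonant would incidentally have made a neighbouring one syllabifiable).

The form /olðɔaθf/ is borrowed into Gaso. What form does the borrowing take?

Substitution: /l/ → /m/, giving /omðɔaθf/.
Syllabifying with onset maximization leaves /θ/, /f/ stranded (no codas are permitted; onsets may contain at most 2 consonants).
Inserting the epenthetic vowel yields /θ/ → /θa/, /f/ → /fa/.

omðɔaθafa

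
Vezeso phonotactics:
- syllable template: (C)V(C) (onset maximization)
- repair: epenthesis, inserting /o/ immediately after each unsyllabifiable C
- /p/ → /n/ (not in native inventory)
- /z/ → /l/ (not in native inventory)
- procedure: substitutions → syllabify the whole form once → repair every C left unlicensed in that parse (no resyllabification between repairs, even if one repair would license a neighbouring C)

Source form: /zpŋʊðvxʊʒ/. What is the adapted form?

Substitution: /z/ → /l/, /p/ → /n/, giving /lnŋʊðvxʊʒ/.
Under (C)V(C), the unsyllabifiable consonants are /l/, /n/, /v/ (at most one coda consonant is licensed; onsets are limited to one consonant).
Inserting the epenthetic vowel yields /l/ → /lo/, /n/ → /no/, /v/ → /vo/.

lonoŋʊðvoxʊʒ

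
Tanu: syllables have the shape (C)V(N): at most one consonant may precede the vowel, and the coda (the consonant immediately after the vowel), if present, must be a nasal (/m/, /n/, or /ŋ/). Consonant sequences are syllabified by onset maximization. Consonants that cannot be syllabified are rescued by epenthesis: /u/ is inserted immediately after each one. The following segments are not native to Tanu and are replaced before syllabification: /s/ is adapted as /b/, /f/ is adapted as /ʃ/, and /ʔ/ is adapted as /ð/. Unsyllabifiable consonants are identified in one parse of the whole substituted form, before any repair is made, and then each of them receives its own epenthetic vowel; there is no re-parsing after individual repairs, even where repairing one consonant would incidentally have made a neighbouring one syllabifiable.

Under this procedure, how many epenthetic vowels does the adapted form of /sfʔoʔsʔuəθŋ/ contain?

6

After substitution the input is /bʃðoðbðuəθŋ/.
The unsyllabifiable consonants are /b/, /ʃ/, /ð/, /b/, /θ/, /ŋ/; each receives one epenthetic vowel.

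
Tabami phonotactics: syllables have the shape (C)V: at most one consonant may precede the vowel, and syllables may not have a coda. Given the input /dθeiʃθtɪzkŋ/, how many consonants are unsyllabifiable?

6

The consonants /d/, /ʃ/, /θ/, /z/, /k/, /ŋ/ cannot be parsed into a legal (C)V syllable (no codas are permitted; onsets are limited to one consonant).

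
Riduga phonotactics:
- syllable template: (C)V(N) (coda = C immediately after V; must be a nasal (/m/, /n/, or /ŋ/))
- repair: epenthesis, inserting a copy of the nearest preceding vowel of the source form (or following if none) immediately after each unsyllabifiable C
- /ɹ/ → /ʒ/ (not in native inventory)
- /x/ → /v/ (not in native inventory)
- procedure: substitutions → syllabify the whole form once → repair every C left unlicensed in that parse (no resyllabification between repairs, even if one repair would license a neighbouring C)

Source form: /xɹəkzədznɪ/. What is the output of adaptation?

vəʒəkəzədəzənɪ

Substitution: /x/ → /v/, /ɹ/ → /ʒ/, giving /vʒəkzədznɪ/.
Syllabifying with onset maximization leaves /v/, /k/, /d/, /z/ stranded (only a nasal (/m/, /n/, or /ŋ/) is licensed in coda position; onsets are limited to one consonant).
Each unlicensed consonant becomes the onset of a new syllable: /v/ → /və/, /k/ → /kə/, /d/ → /də/, /z/ → /zə/.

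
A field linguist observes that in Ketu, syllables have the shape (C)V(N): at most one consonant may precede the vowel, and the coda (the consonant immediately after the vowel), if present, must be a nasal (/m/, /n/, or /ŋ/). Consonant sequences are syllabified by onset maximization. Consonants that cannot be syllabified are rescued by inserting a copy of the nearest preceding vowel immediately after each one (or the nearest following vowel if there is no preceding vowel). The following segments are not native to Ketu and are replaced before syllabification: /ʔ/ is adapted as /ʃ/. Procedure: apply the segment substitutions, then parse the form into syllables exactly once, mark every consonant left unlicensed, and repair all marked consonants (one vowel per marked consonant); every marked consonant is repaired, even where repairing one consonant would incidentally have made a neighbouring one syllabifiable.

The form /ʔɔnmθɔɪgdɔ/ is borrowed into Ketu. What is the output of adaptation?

ʃɔnmɔθɔɪgɪdɔ

Substitution: /ʔ/ → /ʃ/, giving /ʃɔnmθɔɪgdɔ/.
Under (C)V(N), the unsyllabifiable consonants are /m/, /g/ (only a nasal (/m/, /n/, or /ŋ/) is licensed in coda position; onsets are limited to one consonant).
Epenthesis after each stranded consonant: /m/ → /mɔ/, /g/ → /gɪ/.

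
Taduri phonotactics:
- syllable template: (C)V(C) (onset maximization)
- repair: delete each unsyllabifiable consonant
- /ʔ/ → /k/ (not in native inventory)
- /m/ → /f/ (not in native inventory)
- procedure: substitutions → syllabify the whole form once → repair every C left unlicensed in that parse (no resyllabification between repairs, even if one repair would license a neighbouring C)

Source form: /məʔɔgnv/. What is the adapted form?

Substitution: /m/ → /f/, /ʔ/ → /k/, giving /fəkɔgnv/.
The consonants /n/, /v/ cannot be parsed into a legal (C)V(C) syllable (at most one coda consonant is licensed; onsets are limited to one consonant).
Each unlicensed consonant is deleted: /n/, /v/.

fəkɔg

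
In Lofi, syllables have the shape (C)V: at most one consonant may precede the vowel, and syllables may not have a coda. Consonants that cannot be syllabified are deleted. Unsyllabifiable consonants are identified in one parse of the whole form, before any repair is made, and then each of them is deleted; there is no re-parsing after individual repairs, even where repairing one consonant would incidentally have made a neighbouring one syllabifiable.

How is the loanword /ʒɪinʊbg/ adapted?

ʒɪinʊ

Under (C)V, the unsyllabifiable consonants are /b/, /g/ (no codas are permitted; onsets are limited to one consonant).
Deletion applies to /b/, /g/.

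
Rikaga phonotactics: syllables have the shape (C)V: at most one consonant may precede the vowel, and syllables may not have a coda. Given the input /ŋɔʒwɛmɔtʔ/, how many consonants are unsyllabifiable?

3

The consonants /ʒ/, /t/, /ʔ/ cannot be parsed into a legal (C)V syllable (no codas are permitted; onsets are limited to one consonant).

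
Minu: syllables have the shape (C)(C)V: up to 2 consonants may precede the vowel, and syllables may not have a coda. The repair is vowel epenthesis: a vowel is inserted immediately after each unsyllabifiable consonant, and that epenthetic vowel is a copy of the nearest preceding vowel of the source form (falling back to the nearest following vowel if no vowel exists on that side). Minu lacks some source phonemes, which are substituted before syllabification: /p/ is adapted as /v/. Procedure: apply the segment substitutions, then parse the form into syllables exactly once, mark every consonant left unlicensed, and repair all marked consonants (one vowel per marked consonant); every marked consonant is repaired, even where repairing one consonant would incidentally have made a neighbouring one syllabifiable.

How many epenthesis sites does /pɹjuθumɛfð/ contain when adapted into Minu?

After substitution the input is /vɹjuθumɛfð/.
The unsyllabifiable consonants are /v/, /f/, /ð/; each receives one epenthetic vowel.

3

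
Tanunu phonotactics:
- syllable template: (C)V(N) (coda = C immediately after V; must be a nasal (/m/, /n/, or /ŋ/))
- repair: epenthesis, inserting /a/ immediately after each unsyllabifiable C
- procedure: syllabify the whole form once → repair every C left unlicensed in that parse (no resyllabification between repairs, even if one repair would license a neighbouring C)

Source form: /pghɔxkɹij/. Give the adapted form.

Syllabifying with onset maximization leaves /p/, /g/, /x/, /k/, /j/ stranded (only a nasal (/m/, /n/, or /ŋ/) is licensed in coda position; onsets are limited to one consonant).
Inserting the epenthetic vowel yields /p/ → /pa/, /g/ → /ga/, /x/ → /xa/, /k/ → /ka/, /j/ → /ja/.

pagahɔxakaɹija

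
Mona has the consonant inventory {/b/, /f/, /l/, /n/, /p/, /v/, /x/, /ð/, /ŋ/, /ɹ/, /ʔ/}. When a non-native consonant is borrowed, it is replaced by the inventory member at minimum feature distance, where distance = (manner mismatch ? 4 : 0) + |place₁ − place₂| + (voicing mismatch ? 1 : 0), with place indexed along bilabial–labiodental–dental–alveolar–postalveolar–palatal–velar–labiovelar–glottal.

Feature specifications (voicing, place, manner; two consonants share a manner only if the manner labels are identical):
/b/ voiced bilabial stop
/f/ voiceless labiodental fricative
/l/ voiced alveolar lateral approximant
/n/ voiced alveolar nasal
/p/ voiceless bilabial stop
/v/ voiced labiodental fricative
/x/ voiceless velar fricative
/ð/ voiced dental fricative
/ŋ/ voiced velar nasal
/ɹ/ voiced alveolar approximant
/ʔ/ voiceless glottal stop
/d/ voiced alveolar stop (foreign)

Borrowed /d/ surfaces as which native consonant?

/b/ is closest: same manner (stop), place distance 3 (alveolar→bilabial), same voicing; total 3. Next closest is /l/ at distance 4.

b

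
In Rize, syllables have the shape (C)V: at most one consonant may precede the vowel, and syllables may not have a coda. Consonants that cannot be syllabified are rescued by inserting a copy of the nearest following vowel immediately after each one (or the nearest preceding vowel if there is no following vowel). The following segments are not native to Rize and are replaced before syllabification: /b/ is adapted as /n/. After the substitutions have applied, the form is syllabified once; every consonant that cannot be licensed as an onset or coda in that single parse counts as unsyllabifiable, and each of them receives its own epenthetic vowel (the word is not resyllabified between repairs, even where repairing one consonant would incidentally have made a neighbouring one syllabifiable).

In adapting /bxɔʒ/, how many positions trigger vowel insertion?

After substitution the input is /nxɔʒ/.
The unsyllabifiable consonants are /n/, /ʒ/; each receives one epenthetic vowel.

2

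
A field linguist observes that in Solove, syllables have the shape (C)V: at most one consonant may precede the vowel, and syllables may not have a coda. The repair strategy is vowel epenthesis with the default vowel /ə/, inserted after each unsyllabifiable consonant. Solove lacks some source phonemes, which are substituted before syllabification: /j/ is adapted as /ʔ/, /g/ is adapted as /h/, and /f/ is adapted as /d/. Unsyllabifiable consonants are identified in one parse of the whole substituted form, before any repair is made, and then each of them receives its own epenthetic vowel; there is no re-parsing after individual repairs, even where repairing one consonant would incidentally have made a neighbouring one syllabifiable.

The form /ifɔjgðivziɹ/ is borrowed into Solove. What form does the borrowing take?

Substitution: /f/ → /d/, /j/ → /ʔ/, /g/ → /h/, giving /idɔʔhðivziɹ/.
Under (C)V, the unsyllabifiable consonants are /ʔ/, /h/, /v/, /ɹ/ (no codas are permitted; onsets are limited to one consonant).
Each unlicensed consonant becomes the onset of a new syllable: /ʔ/ → /ʔə/, /h/ → /hə/, /v/ → /və/, /ɹ/ → /ɹə/.

idɔʔəhəðivəziɹə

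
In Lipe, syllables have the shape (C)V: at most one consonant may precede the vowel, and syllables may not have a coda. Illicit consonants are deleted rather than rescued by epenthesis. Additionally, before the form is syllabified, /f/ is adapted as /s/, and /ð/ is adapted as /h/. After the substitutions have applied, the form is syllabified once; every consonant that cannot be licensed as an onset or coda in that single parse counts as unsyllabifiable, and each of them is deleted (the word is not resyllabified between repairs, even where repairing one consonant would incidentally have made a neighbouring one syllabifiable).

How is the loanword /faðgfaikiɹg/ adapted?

Substitution: /f/ → /s/, /ð/ → /h/, giving /sahgsaikiɹg/.
Syllabifying with onset maximization leaves /h/, /g/, /ɹ/, /g/ stranded (no codas are permitted; onsets are limited to one consonant).
Each unlicensed consonant is deleted: /h/, /g/, /ɹ/, /g/.

sasaiki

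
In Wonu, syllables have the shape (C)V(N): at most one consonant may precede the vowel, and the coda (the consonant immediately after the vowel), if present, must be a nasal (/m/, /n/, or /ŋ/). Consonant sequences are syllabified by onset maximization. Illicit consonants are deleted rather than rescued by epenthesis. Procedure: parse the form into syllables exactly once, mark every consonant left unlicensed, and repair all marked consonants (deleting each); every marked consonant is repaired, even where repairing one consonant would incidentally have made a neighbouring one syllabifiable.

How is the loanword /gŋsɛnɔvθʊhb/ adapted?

The consonants /g/, /ŋ/, /v/, /h/, /b/ cannot be parsed into a legal (C)V(N) syllable (only a nasal (/m/, /n/, or /ŋ/) is licensed in coda position; onsets are limited to one consonant).
Each unlicensed consonant is deleted: /g/, /ŋ/, /v/, /h/, /b/.

sɛnɔθʊ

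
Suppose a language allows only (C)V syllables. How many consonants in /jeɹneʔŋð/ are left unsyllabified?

4

Under (C)V, the unsyllabifiable consonants are /ɹ/, /ʔ/, /ŋ/, /ð/ (no codas are permitted; onsets are limited to one consonant).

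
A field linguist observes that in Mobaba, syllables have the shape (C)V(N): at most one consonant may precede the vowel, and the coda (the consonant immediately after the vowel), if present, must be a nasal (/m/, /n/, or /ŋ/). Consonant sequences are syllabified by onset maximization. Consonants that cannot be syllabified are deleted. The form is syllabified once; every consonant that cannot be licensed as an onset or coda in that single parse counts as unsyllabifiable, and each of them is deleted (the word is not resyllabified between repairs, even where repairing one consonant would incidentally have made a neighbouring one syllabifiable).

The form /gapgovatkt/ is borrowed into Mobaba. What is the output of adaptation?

gagova

Under (C)V(N), the unsyllabifiable consonants are /p/, /t/, /k/, /t/ (only a nasal (/m/, /n/, or /ŋ/) is licensed in coda position; onsets are limited to one consonant).
Each unlicensed consonant is deleted: /p/, /t/, /k/, /t/.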